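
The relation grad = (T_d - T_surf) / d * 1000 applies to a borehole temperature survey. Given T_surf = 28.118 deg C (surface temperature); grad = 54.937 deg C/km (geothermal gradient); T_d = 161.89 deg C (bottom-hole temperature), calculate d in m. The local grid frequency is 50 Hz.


d = (T_d - T_surf) / grad * 1000
d = (161.89 - 28.118) / 54.937 * 1000
d = 2435.0 m


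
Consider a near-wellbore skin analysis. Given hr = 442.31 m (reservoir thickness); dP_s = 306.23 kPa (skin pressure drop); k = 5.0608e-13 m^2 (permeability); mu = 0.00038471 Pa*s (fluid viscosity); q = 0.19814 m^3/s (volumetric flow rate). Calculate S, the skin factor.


S = dP_s * 1000 * 2*pi*k*hr / (q*mu)
S = 306.23 * 1000 * 2*pi*5.0608e-13*442.31 / (0.19814*0.00038471)
S = 5.6503


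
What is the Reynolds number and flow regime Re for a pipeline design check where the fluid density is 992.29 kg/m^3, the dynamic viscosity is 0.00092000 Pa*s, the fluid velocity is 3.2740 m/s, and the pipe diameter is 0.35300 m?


Step 1: Re = rho*vel*D/mu = 992.29*3.274*0.353/0.00092 = 1.2465e+06
Step 2: Re = 1.2465e+06 > 4000, so flow is turbulent.
Re = 1.2465e+06 (turbulent)


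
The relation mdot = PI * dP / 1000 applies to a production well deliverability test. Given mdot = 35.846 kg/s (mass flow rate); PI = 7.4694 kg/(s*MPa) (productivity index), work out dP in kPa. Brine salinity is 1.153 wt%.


dP = mdot * 1000 / PI
dP = 35.846 * 1000 / 7.4694
dP = 4799.0 kPa


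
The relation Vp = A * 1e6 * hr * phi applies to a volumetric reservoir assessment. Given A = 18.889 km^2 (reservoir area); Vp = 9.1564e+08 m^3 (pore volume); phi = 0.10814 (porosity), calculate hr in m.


hr = Vp / (A * 1e6 * phi)
hr = 9.1564e+08 / (18.889 * 1e6 * 0.10814)
hr = 448.26 m


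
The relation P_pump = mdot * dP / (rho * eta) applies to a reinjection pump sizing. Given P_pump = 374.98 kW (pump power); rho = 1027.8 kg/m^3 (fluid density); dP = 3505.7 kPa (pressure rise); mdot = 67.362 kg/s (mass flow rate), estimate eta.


eta = mdot * dP / (rho * P_pump)
eta = 67.362 * 3505.7 / (1027.8 * 374.98)
eta = 0.61274


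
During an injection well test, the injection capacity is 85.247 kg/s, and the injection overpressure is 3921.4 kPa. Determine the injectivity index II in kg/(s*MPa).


II = mdot * 1000 / dP
II = 85.247 * 1000 / 3921.4
II = 21.739 kg/(s*MPa)


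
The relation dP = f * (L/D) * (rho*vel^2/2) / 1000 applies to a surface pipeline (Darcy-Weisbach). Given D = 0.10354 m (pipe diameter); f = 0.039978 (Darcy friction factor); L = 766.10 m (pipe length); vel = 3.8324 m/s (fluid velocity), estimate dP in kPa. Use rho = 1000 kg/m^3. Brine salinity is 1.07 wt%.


dP = f * (L/D) * (rho*vel^2/2) / 1000
dP = 0.039978 * (766.10/0.10354) * (1000*3.8324^2/2) / 1000
dP = 2172.3 kPa


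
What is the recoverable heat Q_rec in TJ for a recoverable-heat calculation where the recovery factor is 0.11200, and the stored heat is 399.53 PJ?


Q_rec = Q_s * RF
Q_rec = 399.53 * 0.11200
Q_rec = 44.74736 PJ
Convert: 44.74736 PJ * 1000.0 = 44747 TJ
Q_rec = 44747 TJ


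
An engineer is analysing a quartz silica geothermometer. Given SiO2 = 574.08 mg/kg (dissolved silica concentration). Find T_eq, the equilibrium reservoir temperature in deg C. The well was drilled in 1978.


T_eq = 1309 / (5.19 - log10(SiO2)) - 273.15
T_eq = 1309 / (5.19 - log10(574.08)) - 273.15
T_eq = 265.31 deg C


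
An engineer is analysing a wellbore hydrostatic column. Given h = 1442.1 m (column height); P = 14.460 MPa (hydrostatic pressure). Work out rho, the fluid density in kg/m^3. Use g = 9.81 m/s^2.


rho = P * 1e6 / (g * h)
rho = 14.460 * 1e6 / (9.81 * 1442.1)
rho = 1022.1 kg/m^3


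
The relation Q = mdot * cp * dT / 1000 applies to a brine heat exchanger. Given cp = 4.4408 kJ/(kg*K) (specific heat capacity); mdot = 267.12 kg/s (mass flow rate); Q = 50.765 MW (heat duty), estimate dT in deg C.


dT = Q * 1000 / (mdot * cp)
dT = 50.765 * 1000 / (267.12 * 4.4408)
dT = 42.79537 K
Convert (temperature difference, 1 K = 1 deg C): 42.79537 K = 42.79537 deg C
dT = 42.795 deg C


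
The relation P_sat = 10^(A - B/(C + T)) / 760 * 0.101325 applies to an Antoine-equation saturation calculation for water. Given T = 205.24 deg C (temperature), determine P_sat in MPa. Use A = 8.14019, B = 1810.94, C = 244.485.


P_sat = 10^(A - B/(C + T)) / 760 * 0.101325
P_sat = 10^(8.14019 - 1810.94/(244.485 + 205.24)) / 760 * 0.101325
P_sat = 1.7311 MPa


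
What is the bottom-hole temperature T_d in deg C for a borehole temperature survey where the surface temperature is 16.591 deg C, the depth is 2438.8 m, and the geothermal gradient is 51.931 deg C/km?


T_d = T_surf + grad * d / 1000
T_d = 16.591 + 51.931 * 2438.8 / 1000
T_d = 143.24 deg C


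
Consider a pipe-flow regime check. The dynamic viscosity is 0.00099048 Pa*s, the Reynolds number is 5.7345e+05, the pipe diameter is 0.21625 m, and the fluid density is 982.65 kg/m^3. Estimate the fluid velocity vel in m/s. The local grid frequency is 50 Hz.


vel = Re * mu / (rho * D)
vel = 5.7345e+05 * 0.00099048 / (982.65 * 0.21625)
vel = 2.6729 m/s


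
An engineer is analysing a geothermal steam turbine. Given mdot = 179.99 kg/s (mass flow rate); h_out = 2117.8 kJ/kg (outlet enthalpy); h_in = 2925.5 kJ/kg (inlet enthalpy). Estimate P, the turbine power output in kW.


P = mdot * (h_in - h_out) / 1000
P = 179.99 * (2925.5 - 2117.8) / 1000
P = 145.3779 MW
Convert: 145.3779 MW * 1000.0 = 1.4538e+05 kW
P = 1.4538e+05 kW


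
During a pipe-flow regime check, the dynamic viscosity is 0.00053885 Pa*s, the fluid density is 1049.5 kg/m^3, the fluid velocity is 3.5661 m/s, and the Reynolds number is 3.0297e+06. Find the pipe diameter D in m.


D = Re * mu / (rho * vel)
D = 3.0297e+06 * 0.00053885 / (1049.5 * 3.5661)
D = 0.43621 m


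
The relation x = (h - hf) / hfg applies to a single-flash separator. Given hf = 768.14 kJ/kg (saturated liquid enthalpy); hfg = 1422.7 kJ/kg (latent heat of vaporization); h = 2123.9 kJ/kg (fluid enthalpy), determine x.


x = (h - hf) / hfg
x = (2123.9 - 768.14) / 1422.7
x = 0.95295


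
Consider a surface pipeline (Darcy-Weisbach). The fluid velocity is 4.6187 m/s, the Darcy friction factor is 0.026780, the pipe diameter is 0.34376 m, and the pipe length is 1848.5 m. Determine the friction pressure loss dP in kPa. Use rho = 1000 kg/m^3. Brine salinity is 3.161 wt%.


dP = f * (L/D) * (rho*vel^2/2) / 1000
dP = 0.026780 * (1848.5/0.34376) * (1000*4.6187^2/2) / 1000
dP = 1536.0 kPa


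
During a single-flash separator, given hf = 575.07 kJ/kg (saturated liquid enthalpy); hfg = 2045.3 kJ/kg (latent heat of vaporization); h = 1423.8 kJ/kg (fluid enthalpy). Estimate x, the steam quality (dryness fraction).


x = (h - hf) / hfg
x = (1423.8 - 575.07) / 2045.3
x = 0.41497


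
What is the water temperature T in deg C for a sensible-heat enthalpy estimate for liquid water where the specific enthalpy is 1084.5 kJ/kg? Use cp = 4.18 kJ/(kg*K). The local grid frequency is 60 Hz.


T = h / cp
T = 1084.5 / 4.18
T = 259.45 deg C


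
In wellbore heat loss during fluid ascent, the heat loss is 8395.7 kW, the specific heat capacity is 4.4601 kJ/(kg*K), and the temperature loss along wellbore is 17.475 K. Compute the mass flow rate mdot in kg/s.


mdot = Q_loss / (cp * dT)
mdot = 8395.7 / (4.4601 * 17.475)
mdot = 107.72 kg/s


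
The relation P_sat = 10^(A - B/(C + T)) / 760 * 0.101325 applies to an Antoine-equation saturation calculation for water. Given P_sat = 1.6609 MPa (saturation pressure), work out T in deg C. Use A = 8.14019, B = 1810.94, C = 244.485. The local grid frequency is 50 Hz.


T = B / (A - log10(P_sat * 760 / 0.101325)) - C
T = 1810.94 / (8.14019 - log10(1.6609 * 760 / 0.101325)) - 244.485
T = 203.24 deg C


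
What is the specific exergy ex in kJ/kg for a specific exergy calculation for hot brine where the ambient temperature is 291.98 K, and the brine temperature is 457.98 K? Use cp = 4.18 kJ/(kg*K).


ex = cp * ((T_b - T_0) - T_0 * ln(T_b/T_0))
ex = 4.18 * ((457.98 - 291.98) - 291.98 * ln(457.98/291.98))
ex = 144.49 kJ/kg


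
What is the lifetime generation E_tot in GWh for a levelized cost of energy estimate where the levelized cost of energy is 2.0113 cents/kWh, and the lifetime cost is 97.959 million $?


E_tot = C_tot / LCOE * 100
E_tot = 97.959 / 2.0113 * 100
E_tot = 4870.4 GWh


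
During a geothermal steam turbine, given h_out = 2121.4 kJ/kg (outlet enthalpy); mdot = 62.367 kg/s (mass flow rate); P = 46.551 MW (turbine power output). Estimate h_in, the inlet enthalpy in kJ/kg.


h_in = h_out + P * 1000 / mdot
h_in = 2121.4 + 46.551 * 1000 / 62.367
h_in = 2867.8 kJ/kg


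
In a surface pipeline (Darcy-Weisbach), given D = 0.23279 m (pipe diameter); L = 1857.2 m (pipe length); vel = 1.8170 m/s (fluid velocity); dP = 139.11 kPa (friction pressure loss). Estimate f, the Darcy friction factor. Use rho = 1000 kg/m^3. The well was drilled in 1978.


f = dP*1000 / ((L/D)*(rho*vel^2/2))
f = 139.11*1000 / ((1857.2/0.23279)*(1000*1.8170^2/2))
f = 0.010563


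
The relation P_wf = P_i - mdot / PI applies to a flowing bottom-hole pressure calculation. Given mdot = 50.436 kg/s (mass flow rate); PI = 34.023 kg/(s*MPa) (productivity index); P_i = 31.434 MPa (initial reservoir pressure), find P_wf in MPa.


P_wf = P_i - mdot / PI
P_wf = 31.434 - 50.436 / 34.023
P_wf = 29.952 MPa


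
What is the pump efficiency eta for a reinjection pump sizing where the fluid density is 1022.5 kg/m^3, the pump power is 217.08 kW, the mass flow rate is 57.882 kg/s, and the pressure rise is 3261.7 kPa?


eta = mdot * dP / (rho * P_pump)
eta = 57.882 * 3261.7 / (1022.5 * 217.08)
eta = 0.85056


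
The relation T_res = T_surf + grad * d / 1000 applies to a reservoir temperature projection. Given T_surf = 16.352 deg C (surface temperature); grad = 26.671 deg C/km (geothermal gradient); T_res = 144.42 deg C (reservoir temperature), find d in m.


d = (T_res - T_surf) / grad * 1000
d = (144.42 - 16.352) / 26.671 * 1000
d = 4801.8 m


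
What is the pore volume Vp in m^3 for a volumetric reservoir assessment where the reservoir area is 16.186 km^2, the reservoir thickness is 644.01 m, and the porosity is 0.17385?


Vp = A * 1e6 * hr * phi
Vp = 16.186 * 1e6 * 644.01 * 0.17385
Vp = 1.8122e+09 m^3


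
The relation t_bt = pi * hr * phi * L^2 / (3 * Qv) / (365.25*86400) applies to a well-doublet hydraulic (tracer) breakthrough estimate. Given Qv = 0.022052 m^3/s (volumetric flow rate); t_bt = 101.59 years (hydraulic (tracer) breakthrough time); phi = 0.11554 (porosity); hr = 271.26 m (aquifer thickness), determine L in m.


L = sqrt(t_bt*365.25*86400*3*Qv / (pi*hr*phi))
L = sqrt(101.59*365.25*86400*3*0.022052 / (pi*271.26*0.11554))
L = 1467.7 m


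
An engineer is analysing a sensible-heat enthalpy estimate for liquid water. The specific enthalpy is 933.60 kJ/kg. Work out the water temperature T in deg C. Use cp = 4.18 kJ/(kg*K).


T = h / cp
T = 933.60 / 4.18
T = 223.35 deg C


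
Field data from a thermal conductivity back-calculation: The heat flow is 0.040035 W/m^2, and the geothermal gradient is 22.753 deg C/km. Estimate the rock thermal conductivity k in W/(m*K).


k = q / (grad / 1000)
k = 0.040035 / (22.753 / 1000)
k = 1.7595 W/(m*K)


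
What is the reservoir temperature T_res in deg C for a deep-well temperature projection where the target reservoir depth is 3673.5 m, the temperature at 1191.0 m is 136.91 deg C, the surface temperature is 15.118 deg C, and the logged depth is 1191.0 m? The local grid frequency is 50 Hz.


Step 1: grad = (T_d1 - T_surf)/d1 * 1000 = (136.91 - 15.118)/1191.0 * 1000 = 102.2603 deg C/km
Step 2: T_res = T_surf + grad*d2/1000 = 15.118 + 102.2603*3673.5/1000 = 390.77 deg C
T_res = 390.77 deg C


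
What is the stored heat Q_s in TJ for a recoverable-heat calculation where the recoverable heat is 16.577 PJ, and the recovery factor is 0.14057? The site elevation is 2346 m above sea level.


Q_s = Q_rec / RF
Q_s = 16.577 / 0.14057
Q_s = 117.9270 PJ
Convert: 117.9270 PJ * 1000.0 = 1.1793e+05 TJ
Q_s = 1.1793e+05 TJ


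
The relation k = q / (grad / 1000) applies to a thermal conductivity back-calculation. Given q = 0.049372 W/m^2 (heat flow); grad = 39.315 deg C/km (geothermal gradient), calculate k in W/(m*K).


k = q / (grad / 1000)
k = 0.049372 / (39.315 / 1000)
k = 1.2558 W/(m*K)


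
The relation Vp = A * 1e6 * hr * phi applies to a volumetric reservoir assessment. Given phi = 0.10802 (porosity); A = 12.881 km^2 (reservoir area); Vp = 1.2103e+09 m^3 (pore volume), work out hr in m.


hr = Vp / (A * 1e6 * phi)
hr = 1.2103e+09 / (12.881 * 1e6 * 0.10802)
hr = 869.84 m


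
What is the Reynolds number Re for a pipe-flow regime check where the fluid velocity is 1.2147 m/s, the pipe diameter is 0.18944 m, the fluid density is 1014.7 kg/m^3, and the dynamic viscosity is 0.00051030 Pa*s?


Re = rho * vel * D / mu
Re = 1014.7 * 1.2147 * 0.18944 / 0.00051030
Re = 4.5757e+05


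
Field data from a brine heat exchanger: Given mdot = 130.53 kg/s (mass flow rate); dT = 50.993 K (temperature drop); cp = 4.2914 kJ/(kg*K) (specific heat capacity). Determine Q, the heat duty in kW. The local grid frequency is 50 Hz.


Q = mdot * cp * dT / 1000
Q = 130.53 * 4.2914 * 50.993 / 1000
Q = 28.56406 MW
Convert: 28.56406 MW * 1000.0 = 28564 kW
Q = 28564 kW


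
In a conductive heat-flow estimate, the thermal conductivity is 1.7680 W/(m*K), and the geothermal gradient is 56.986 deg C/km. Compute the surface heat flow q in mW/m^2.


q = k * grad / 1000
q = 1.7680 * 56.986 / 1000
q = 0.1007512 W/m^2
Convert: 0.1007512 W/m^2 * 1000.0 = 100.75 mW/m^2
q = 100.75 mW/m^2


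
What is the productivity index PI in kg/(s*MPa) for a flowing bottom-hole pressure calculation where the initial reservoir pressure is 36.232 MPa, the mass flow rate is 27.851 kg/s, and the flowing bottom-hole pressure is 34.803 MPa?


PI = mdot / (P_i - P_wf)
PI = 27.851 / (36.232 - 34.803)
PI = 19.490 kg/(s*MPa)


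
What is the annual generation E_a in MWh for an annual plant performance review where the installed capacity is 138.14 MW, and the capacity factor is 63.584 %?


E_a = CF / 100 * cap * 8760
E_a = 63.584 / 100 * 138.14 * 8760
E_a = 7.6943e+05 MWh


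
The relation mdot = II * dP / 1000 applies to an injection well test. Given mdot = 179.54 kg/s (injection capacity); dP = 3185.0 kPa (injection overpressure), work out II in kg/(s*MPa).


II = mdot * 1000 / dP
II = 179.54 * 1000 / 3185.0
II = 56.370 kg/(s*MPa)


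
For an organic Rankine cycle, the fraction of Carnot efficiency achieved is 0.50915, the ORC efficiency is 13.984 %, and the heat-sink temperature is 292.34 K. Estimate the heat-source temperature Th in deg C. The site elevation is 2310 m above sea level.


Th = Tc / (1 - (eta_orc/100)/f)
Th = 292.34 / (1 - (13.984/100)/0.50915)
Th = 403.0351 K
Convert to deg C: 403.0351 - 273.15 = 129.89 deg C
Th = 129.89 deg C


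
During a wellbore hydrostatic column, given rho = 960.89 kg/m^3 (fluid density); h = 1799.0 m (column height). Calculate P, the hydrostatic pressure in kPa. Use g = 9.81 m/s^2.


P = rho * g * h / 1e6
P = 960.89 * 9.81 * 1799.0 / 1e6
P = 16.95797 MPa
Convert: 16.95797 MPa * 1000.0 = 16958 kPa
P = 16958 kPa


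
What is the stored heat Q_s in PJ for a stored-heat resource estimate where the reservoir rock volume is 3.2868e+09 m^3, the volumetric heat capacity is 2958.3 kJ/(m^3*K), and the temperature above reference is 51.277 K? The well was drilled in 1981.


Q_s = Vr * rhoc * dT / 1e12
Q_s = 3.2868e+09 * 2958.3 * 51.277 / 1e12
Q_s = 498.58 PJ


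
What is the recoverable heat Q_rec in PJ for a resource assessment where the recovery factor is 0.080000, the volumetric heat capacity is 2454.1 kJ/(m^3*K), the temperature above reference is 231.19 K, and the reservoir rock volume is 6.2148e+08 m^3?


Step 1: Q_s = Vr*rhoc*dT/1e12 = 6.2148e+08*2454.1*231.19/1e12 = 352.6050 PJ
Step 2: Q_rec = Q_s * RF = 352.6050 * 0.08 = 28.208 PJ
Q_rec = 28.208 PJ


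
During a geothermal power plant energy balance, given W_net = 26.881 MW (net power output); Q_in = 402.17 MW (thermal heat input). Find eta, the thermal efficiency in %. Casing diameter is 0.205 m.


eta = W_net / Q_in * 100
eta = 26.881 / 402.17 * 100
eta = 6.6840 %


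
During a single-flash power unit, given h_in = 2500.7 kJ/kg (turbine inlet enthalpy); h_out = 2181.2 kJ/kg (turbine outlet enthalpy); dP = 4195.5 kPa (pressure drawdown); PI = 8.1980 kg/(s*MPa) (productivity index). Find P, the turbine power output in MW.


Step 1: mdot = PI * dP / 1000 = 8.198 * 4195.5 / 1000 = 34.39471 kg/s
Step 2: P = mdot*(h_in - h_out)/1000 = 34.39471*(2500.7 - 2181.2)/1000 = 10.989 MW
P = 10.989 MW


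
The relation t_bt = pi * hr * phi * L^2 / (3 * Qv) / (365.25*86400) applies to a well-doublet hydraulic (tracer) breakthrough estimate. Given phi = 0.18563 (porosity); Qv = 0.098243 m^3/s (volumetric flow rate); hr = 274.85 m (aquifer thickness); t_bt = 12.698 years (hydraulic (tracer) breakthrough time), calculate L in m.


L = sqrt(t_bt*365.25*86400*3*Qv / (pi*hr*phi))
L = sqrt(12.698*365.25*86400*3*0.098243 / (pi*274.85*0.18563))
L = 858.39 m


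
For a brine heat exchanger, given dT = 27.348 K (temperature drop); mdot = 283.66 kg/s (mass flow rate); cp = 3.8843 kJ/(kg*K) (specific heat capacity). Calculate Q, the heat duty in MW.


Q = mdot * cp * dT / 1000
Q = 283.66 * 3.8843 * 27.348 / 1000
Q = 30.133 MW


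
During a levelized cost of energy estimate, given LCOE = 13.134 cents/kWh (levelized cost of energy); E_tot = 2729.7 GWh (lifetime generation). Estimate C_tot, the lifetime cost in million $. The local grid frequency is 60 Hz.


C_tot = LCOE / 100 * E_tot
C_tot = 13.134 / 100 * 2729.7
C_tot = 358.52 million $


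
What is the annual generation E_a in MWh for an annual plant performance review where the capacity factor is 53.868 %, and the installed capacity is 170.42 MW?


E_a = CF / 100 * cap * 8760
E_a = 53.868 / 100 * 170.42 * 8760
E_a = 8.0418e+05 MWh


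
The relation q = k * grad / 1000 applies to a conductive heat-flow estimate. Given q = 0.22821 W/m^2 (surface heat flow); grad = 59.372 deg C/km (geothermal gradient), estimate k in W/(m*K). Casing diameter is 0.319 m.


k = q * 1000 / grad
k = 0.22821 * 1000 / 59.372
k = 3.8437 W/(m*K)


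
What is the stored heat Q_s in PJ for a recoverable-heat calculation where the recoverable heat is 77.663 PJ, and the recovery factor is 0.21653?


Q_s = Q_rec / RF
Q_s = 77.663 / 0.21653
Q_s = 358.67 PJ


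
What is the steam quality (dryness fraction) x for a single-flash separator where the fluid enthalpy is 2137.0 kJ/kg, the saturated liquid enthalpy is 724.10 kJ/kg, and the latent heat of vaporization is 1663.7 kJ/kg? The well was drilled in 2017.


x = (h - hf) / hfg
x = (2137.0 - 724.10) / 1663.7
x = 0.84925


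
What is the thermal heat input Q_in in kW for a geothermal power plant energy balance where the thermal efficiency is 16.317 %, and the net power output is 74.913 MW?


Q_in = W_net / (eta / 100)
Q_in = 74.913 / (16.317 / 100)
Q_in = 459.1101 MW
Convert: 459.1101 MW * 1000.0 = 4.5911e+05 kW
Q_in = 4.5911e+05 kW


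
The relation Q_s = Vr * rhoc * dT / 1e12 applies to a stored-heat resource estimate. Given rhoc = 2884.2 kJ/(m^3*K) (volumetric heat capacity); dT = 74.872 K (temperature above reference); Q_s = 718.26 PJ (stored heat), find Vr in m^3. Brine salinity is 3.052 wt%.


Vr = Q_s * 1e12 / (rhoc * dT)
Vr = 718.26 * 1e12 / (2884.2 * 74.872)
Vr = 3.3261e+09 m^3


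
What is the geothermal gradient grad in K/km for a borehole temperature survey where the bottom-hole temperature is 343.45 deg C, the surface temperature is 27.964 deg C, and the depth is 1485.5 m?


grad = (T_d - T_surf) / d * 1000
grad = (343.45 - 27.964) / 1485.5 * 1000
grad = 212.3770 deg C/km
Convert: 212.3770 deg C/km * 1.0 = 212.38 K/km
grad = 212.38 K/km


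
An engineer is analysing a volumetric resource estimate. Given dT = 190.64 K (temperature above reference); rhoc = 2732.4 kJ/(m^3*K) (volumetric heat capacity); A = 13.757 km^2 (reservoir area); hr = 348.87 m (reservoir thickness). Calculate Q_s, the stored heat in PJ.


Step 1: Vr = A*1e6*hr = 13.757*1e6*348.87 = 4.799405e+09 m^3
Step 2: Q_s = Vr*rhoc*dT/1e12 = 4.799405e+09*2732.4*190.64/1e12 = 2500.0 PJ
Q_s = 2500.0 PJ


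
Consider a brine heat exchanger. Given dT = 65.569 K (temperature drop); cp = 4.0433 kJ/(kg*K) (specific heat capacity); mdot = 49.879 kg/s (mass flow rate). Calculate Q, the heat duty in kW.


Q = mdot * cp * dT / 1000
Q = 49.879 * 4.0433 * 65.569 / 1000
Q = 13.22368 MW
Convert: 13.22368 MW * 1000.0 = 13224 kW
Q = 13224 kW


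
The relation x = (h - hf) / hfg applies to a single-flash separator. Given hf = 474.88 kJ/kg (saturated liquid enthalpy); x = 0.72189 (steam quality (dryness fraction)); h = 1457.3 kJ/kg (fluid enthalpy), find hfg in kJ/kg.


hfg = (h - hf) / x
hfg = (1457.3 - 474.88) / 0.72189
hfg = 1360.9 kJ/kg


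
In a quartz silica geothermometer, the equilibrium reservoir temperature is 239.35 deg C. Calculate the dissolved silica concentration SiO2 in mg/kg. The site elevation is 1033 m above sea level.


SiO2 = 10^(5.19 - 1309/(T_eq + 273.15))
SiO2 = 10^(5.19 - 1309/(239.35 + 273.15))
SiO2 = 432.37 mg/kg


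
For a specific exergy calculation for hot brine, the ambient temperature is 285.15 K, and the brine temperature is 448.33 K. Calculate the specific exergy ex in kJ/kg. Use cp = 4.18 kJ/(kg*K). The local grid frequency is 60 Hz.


ex = cp * ((T_b - T_0) - T_0 * ln(T_b/T_0))
ex = 4.18 * ((448.33 - 285.15) - 285.15 * ln(448.33/285.15))
ex = 142.73 kJ/kg


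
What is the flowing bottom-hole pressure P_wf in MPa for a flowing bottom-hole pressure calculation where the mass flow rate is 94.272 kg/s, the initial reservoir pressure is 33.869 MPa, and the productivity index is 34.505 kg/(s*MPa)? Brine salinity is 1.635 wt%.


P_wf = P_i - mdot / PI
P_wf = 33.869 - 94.272 / 34.505
P_wf = 31.137 MPa


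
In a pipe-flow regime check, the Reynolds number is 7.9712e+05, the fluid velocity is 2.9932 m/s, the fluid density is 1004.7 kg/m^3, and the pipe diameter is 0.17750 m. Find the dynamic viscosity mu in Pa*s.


mu = rho * vel * D / Re
mu = 1004.7 * 2.9932 * 0.17750 / 7.9712e+05
mu = 0.00066965 Pa*s


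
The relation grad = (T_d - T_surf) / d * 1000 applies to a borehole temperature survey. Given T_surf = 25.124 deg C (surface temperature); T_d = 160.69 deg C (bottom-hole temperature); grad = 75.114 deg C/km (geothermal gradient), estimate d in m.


d = (T_d - T_surf) / grad * 1000
d = (160.69 - 25.124) / 75.114 * 1000
d = 1804.8 m


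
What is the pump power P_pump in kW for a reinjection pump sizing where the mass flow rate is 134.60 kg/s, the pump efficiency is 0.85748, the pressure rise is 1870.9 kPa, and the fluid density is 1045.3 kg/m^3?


P_pump = mdot * dP / (rho * eta)
P_pump = 134.60 * 1870.9 / (1045.3 * 0.85748)
P_pump = 280.95 kW


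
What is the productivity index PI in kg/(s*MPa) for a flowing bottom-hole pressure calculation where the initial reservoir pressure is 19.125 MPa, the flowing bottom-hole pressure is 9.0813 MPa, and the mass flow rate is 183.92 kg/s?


PI = mdot / (P_i - P_wf)
PI = 183.92 / (19.125 - 9.0813)
PI = 18.312 kg/(s*MPa)


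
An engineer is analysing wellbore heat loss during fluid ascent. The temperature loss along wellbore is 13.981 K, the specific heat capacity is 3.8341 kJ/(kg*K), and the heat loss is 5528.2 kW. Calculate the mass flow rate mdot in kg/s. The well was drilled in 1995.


mdot = Q_loss / (cp * dT)
mdot = 5528.2 / (3.8341 * 13.981)
mdot = 103.13 kg/s


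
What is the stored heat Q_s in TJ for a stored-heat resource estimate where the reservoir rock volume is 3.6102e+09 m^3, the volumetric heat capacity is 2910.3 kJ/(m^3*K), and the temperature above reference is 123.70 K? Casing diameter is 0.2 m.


Q_s = Vr * rhoc * dT / 1e12
Q_s = 3.6102e+09 * 2910.3 * 123.70 / 1e12
Q_s = 1299.687 PJ
Convert: 1299.687 PJ * 1000.0 = 1.2997e+06 TJ
Q_s = 1.2997e+06 TJ


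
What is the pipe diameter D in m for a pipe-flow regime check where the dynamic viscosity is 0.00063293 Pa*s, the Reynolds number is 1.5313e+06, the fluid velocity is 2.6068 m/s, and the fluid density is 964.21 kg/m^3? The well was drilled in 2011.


D = Re * mu / (rho * vel)
D = 1.5313e+06 * 0.00063293 / (964.21 * 2.6068)
D = 0.38560 m


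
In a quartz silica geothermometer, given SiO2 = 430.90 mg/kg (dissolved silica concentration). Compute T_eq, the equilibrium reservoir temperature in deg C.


T_eq = 1309 / (5.19 - log10(SiO2)) - 273.15
T_eq = 1309 / (5.19 - log10(430.90)) - 273.15
T_eq = 239.05 deg C


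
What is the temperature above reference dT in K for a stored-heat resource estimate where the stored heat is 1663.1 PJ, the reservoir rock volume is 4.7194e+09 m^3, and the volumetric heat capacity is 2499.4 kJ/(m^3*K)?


dT = Q_s * 1e12 / (Vr * rhoc)
dT = 1663.1 * 1e12 / (4.7194e+09 * 2499.4)
dT = 140.99 K


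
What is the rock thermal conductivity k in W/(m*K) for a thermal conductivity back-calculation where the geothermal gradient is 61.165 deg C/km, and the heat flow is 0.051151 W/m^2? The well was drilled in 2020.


k = q / (grad / 1000)
k = 0.051151 / (61.165 / 1000)
k = 0.83628 W/(m*K)


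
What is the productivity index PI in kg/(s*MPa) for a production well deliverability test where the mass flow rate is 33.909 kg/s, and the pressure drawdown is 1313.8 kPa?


PI = mdot * 1000 / dP
PI = 33.909 * 1000 / 1313.8
PI = 25.810 kg/(s*MPa)


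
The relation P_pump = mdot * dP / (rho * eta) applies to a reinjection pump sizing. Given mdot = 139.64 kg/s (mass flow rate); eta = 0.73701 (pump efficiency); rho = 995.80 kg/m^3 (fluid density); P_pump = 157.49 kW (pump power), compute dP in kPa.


dP = P_pump * rho * eta / mdot
dP = 157.49 * 995.80 * 0.73701 / 139.64
dP = 827.73 kPa


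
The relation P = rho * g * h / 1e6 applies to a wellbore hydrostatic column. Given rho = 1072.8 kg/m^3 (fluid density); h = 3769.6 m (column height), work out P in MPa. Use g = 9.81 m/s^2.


P = rho * g * h / 1e6
P = 1072.8 * 9.81 * 3769.6 / 1e6
P = 39.672 MPa


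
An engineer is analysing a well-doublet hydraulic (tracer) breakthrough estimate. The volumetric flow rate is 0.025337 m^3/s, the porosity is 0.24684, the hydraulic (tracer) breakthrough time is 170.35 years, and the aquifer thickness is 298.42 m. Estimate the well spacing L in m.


L = sqrt(t_bt*365.25*86400*3*Qv / (pi*hr*phi))
L = sqrt(170.35*365.25*86400*3*0.025337 / (pi*298.42*0.24684))
L = 1328.8 m


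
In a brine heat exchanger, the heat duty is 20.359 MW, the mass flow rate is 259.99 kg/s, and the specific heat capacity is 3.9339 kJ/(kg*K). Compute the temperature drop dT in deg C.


dT = Q * 1000 / (mdot * cp)
dT = 20.359 * 1000 / (259.99 * 3.9339)
dT = 19.90566 K
Convert (temperature difference, 1 K = 1 deg C): 19.90566 K = 19.90566 deg C
dT = 19.906 deg C


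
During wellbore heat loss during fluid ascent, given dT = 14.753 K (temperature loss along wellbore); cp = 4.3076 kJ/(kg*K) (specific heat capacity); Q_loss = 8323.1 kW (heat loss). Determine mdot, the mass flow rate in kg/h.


mdot = Q_loss / (cp * dT)
mdot = 8323.1 / (4.3076 * 14.753)
mdot = 130.9693 kg/s
Convert: 130.9693 kg/s * 3600.0 = 4.7149e+05 kg/h
mdot = 4.7149e+05 kg/h


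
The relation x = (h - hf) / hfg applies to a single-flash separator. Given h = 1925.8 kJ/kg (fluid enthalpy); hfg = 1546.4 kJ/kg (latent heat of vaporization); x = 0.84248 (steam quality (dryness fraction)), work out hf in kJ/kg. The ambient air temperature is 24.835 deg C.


hf = h - x * hfg
hf = 1925.8 - 0.84248 * 1546.4
hf = 622.99 kJ/kg


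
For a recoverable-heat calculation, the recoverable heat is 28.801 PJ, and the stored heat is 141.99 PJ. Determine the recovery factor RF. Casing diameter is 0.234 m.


RF = Q_rec / Q_s
RF = 28.801 / 141.99
RF = 0.20284


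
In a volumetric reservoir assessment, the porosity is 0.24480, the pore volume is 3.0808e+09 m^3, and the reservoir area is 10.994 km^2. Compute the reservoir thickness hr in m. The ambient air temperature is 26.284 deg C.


hr = Vp / (A * 1e6 * phi)
hr = 3.0808e+09 / (10.994 * 1e6 * 0.24480)
hr = 1144.7 m


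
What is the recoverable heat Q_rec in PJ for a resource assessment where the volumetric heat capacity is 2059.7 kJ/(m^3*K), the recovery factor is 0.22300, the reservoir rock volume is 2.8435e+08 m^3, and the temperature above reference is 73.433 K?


Step 1: Q_s = Vr*rhoc*dT/1e12 = 2.8435e+08*2059.7*73.433/1e12 = 43.00792 PJ
Step 2: Q_rec = Q_s * RF = 43.00792 * 0.223 = 9.5908 PJ
Q_rec = 9.5908 PJ


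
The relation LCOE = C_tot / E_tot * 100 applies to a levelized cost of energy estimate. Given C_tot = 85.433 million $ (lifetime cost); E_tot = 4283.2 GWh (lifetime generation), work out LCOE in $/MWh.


LCOE = C_tot / E_tot * 100
LCOE = 85.433 / 4283.2 * 100
LCOE = 1.994607 cents/kWh
Convert: 1.994607 cents/kWh * 10.0 = 19.946 $/MWh
LCOE = 19.946 $/MWh


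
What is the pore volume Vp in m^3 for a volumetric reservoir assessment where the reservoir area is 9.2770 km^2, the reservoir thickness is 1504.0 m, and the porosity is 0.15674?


Vp = A * 1e6 * hr * phi
Vp = 9.2770 * 1e6 * 1504.0 * 0.15674
Vp = 2.1869e+09 m^3


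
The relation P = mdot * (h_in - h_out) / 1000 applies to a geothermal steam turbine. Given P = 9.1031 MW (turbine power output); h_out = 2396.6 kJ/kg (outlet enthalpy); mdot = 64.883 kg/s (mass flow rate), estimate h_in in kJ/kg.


h_in = h_out + P * 1000 / mdot
h_in = 2396.6 + 9.1031 * 1000 / 64.883
h_in = 2536.9 kJ/kg


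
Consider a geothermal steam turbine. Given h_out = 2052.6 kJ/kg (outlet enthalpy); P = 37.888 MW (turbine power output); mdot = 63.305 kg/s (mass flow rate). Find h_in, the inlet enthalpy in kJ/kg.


h_in = h_out + P * 1000 / mdot
h_in = 2052.6 + 37.888 * 1000 / 63.305
h_in = 2651.1 kJ/kg


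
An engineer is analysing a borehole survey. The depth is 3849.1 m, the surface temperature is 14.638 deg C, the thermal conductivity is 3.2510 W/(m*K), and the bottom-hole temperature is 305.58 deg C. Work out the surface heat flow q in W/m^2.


Step 1: grad = (T_d - T_surf)/d * 1000 = (305.58 - 14.638)/3849.1 * 1000 = 75.58702 deg C/km
Step 2: q = k * grad / 1000 = 3.251 * 75.58702 / 1000 = 0.24573 W/m^2
q = 0.24573 W/m^2


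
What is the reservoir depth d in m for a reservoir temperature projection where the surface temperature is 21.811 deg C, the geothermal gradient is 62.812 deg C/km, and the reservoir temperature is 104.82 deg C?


d = (T_res - T_surf) / grad * 1000
d = (104.82 - 21.811) / 62.812 * 1000
d = 1321.5 m


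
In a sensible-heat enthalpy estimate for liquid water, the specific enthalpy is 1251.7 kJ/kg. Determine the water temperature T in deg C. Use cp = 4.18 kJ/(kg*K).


T = h / cp
T = 1251.7 / 4.18
T = 299.45 deg C


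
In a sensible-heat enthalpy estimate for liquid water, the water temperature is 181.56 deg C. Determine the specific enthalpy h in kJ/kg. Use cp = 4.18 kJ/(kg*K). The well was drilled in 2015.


h = cp * T
h = 4.18 * 181.56
h = 758.92 kJ/kg


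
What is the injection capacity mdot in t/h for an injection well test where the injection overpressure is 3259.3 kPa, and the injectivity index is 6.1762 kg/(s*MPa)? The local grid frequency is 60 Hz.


mdot = II * dP / 1000
mdot = 6.1762 * 3259.3 / 1000
mdot = 20.13009 kg/s
Convert: 20.13009 kg/s * 3.6 = 72.468 t/h
mdot = 72.468 t/h


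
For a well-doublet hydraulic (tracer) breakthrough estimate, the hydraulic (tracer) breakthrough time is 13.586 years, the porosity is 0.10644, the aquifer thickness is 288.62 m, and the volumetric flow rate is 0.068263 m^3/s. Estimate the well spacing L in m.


L = sqrt(t_bt*365.25*86400*3*Qv / (pi*hr*phi))
L = sqrt(13.586*365.25*86400*3*0.068263 / (pi*288.62*0.10644))
L = 953.81 m


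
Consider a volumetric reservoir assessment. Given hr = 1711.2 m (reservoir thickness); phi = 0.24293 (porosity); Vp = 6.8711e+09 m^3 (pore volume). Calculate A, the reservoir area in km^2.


A = Vp / (1e6 * hr * phi)
A = 6.8711e+09 / (1e6 * 1711.2 * 0.24293)
A = 16.529 km^2


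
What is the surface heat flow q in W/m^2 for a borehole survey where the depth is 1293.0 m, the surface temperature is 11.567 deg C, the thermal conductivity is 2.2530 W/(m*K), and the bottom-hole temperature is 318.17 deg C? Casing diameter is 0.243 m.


Step 1: grad = (T_d - T_surf)/d * 1000 = (318.17 - 11.567)/1293.0 * 1000 = 237.1253 deg C/km
Step 2: q = k * grad / 1000 = 2.253 * 237.1253 / 1000 = 0.53424 W/m^2
q = 0.53424 W/m^2


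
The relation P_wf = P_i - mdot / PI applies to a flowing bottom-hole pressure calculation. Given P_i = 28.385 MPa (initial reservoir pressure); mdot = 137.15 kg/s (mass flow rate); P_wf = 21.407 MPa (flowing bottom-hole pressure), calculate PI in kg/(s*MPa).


PI = mdot / (P_i - P_wf)
PI = 137.15 / (28.385 - 21.407)
PI = 19.655 kg/(s*MPa)


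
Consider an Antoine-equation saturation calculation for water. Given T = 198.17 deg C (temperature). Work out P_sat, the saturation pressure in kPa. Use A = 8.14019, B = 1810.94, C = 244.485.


P_sat = 10^(A - B/(C + T)) / 760 * 0.101325
P_sat = 10^(8.14019 - 1810.94/(244.485 + 198.17)) / 760 * 0.101325
P_sat = 1.492816 MPa
Convert: 1.492816 MPa * 1000.0 = 1492.8 kPa
P_sat = 1492.8 kPa


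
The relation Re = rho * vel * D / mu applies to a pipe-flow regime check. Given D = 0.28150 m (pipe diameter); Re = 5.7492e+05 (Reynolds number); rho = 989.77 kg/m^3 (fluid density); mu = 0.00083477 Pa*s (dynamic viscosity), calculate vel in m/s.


vel = Re * mu / (rho * D)
vel = 5.7492e+05 * 0.00083477 / (989.77 * 0.28150)
vel = 1.7225 m/s


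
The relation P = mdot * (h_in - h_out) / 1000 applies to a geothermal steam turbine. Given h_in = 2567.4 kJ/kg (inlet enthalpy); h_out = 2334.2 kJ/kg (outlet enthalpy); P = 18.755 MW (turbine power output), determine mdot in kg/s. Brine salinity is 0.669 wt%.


mdot = P * 1000 / (h_in - h_out)
mdot = 18.755 * 1000 / (2567.4 - 2334.2)
mdot = 80.425 kg/s


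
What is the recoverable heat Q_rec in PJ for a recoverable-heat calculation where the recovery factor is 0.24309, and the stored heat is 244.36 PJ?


Q_rec = Q_s * RF
Q_rec = 244.36 * 0.24309
Q_rec = 59.401 PJ


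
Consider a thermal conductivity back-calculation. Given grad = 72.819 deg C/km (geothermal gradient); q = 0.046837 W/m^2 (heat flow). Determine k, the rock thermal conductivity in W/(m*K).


k = q / (grad / 1000)
k = 0.046837 / (72.819 / 1000)
k = 0.64320 W/(m*K)


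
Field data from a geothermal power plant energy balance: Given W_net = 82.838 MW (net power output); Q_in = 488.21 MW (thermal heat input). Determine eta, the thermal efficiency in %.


eta = W_net / Q_in * 100
eta = 82.838 / 488.21 * 100
eta = 16.968 %


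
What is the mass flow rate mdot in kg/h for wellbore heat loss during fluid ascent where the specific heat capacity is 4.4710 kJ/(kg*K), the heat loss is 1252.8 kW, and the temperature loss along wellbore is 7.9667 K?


mdot = Q_loss / (cp * dT)
mdot = 1252.8 / (4.4710 * 7.9667)
mdot = 35.17213 kg/s
Convert: 35.17213 kg/s * 3600.0 = 1.2662e+05 kg/h
mdot = 1.2662e+05 kg/h


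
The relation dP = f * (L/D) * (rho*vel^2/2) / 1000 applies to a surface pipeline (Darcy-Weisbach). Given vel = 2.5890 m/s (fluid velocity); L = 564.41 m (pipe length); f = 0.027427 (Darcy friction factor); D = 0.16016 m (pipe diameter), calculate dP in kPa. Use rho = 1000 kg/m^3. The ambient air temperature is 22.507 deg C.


dP = f * (L/D) * (rho*vel^2/2) / 1000
dP = 0.027427 * (564.41/0.16016) * (1000*2.5890^2/2) / 1000
dP = 323.93 kPa


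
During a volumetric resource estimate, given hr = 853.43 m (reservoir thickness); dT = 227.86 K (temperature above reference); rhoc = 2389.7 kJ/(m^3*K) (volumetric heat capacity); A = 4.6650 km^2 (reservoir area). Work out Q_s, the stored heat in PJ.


Step 1: Vr = A*1e6*hr = 4.665*1e6*853.43 = 3.981251e+09 m^3
Step 2: Q_s = Vr*rhoc*dT/1e12 = 3.981251e+09*2389.7*227.86/1e12 = 2167.9 PJ
Q_s = 2167.9 PJ


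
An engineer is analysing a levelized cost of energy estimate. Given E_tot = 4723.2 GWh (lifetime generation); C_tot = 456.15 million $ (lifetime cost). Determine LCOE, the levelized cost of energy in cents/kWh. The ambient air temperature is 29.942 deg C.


LCOE = C_tot / E_tot * 100
LCOE = 456.15 / 4723.2 * 100
LCOE = 9.6576 cents/kWh


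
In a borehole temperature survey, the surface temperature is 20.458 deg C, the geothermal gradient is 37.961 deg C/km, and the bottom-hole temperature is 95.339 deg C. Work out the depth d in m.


d = (T_d - T_surf) / grad * 1000
d = (95.339 - 20.458) / 37.961 * 1000
d = 1972.6 m


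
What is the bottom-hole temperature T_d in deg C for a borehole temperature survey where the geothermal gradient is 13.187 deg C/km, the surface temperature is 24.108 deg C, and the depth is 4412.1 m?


T_d = T_surf + grad * d / 1000
T_d = 24.108 + 13.187 * 4412.1 / 1000
T_d = 82.290 deg C


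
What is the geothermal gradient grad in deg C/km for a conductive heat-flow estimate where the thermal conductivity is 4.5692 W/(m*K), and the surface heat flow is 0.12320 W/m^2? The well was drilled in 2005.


grad = q * 1000 / k
grad = 0.12320 * 1000 / 4.5692
grad = 26.963 deg C/km


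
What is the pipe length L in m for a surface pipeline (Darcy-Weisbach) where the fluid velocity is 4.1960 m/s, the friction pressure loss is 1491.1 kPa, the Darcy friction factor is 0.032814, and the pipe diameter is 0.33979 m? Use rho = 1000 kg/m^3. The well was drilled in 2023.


L = dP*1000*D / (f*rho*vel^2/2)
L = 1491.1*1000*0.33979 / (0.032814*1000*4.1960^2/2)
L = 1754.0 m


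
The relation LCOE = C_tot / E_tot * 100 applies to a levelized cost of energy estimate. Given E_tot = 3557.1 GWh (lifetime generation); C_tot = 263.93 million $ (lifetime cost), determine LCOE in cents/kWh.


LCOE = C_tot / E_tot * 100
LCOE = 263.93 / 3557.1 * 100
LCOE = 7.4198 cents/kWh


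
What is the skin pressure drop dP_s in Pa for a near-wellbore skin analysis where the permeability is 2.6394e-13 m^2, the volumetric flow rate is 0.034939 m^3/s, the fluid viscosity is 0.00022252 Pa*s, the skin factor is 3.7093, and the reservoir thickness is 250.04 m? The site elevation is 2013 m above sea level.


dP_s = S * q * mu / (2*pi*k*hr) / 1000
dP_s = 3.7093 * 0.034939 * 0.00022252 / (2*pi*2.6394e-13*250.04) / 1000
dP_s = 69.54676 kPa
Convert: 69.54676 kPa * 1000.0 = 69547 Pa
dP_s = 69547 Pa


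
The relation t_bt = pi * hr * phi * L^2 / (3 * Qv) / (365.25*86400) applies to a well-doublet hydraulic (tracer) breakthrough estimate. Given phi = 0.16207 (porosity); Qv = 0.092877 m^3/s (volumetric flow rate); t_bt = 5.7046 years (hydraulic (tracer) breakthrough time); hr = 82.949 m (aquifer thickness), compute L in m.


L = sqrt(t_bt*365.25*86400*3*Qv / (pi*hr*phi))
L = sqrt(5.7046*365.25*86400*3*0.092877 / (pi*82.949*0.16207))
L = 1089.8 m


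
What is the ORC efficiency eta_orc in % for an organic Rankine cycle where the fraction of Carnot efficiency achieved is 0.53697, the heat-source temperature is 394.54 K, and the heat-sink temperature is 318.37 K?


eta_orc = (1 - Tc/Th) * f * 100
eta_orc = (1 - 318.37/394.54) * 0.53697 * 100
eta_orc = 10.367 %


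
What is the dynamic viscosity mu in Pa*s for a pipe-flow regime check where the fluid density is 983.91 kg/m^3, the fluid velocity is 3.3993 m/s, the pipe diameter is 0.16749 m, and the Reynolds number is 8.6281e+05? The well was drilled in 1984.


mu = rho * vel * D / Re
mu = 983.91 * 3.3993 * 0.16749 / 8.6281e+05
mu = 0.00064926 Pa*s


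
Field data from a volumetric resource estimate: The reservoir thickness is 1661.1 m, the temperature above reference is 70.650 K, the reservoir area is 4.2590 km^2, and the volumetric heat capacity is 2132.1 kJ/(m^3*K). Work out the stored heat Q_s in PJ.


Step 1: Vr = A*1e6*hr = 4.259*1e6*1661.1 = 7.074625e+09 m^3
Step 2: Q_s = Vr*rhoc*dT/1e12 = 7.074625e+09*2132.1*70.65/1e12 = 1065.7 PJ
Q_s = 1065.7 PJ
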